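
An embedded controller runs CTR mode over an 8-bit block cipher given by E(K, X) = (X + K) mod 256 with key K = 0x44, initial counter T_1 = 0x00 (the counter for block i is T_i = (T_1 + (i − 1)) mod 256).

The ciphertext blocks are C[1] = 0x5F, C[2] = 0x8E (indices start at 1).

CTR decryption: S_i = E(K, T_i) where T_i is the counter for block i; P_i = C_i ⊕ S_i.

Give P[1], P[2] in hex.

P[1] = 0x1B, P[2] = 0xCB

P[1]: T = 0x00, S = E(K, T) = 0x44; 0x5F ⊕ 0x44 = 0x1B.
P[2]: T = 0x01, S = E(K, T) = 0x45; 0x8E ⊕ 0x45 = 0xCB.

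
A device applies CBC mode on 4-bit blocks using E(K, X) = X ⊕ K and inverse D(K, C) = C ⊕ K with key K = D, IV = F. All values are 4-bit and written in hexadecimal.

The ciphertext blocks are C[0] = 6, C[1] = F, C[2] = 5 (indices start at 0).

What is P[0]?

CBC decryption: P_i = D(K, C_i) ⊕ C_{i−1}, with C_{−1} = IV.
P[0]: D(K, 6) = B; B ⊕ F = 4.

P[0] = 4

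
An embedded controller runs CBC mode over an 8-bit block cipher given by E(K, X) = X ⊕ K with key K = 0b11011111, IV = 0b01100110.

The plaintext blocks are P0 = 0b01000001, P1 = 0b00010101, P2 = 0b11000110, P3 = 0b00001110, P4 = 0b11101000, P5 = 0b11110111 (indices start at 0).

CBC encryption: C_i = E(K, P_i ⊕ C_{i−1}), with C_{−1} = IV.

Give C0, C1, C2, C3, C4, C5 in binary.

C0 = 0b11111000, C1 = 0b00110010, C2 = 0b00101011, C3 = 0b11111010, C4 = 0b11001101, C5 = 0b11100101

C0: P0 ⊕ 0b01100110 = 0b00100111; E(K, 0b00100111) = 0b11111000.
C1: P1 ⊕ 0b11111000 = 0b11101101; E(K, 0b11101101) = 0b00110010.
C2: P2 ⊕ 0b00110010 = 0b11110100; E(K, 0b11110100) = 0b00101011.
C3: P3 ⊕ 0b00101011 = 0b00100101; E(K, 0b00100101) = 0b11111010.
C4: P4 ⊕ 0b11111010 = 0b00010010; E(K, 0b00010010) = 0b11001101.
C5: P5 ⊕ 0b11001101 = 0b00111010; E(K, 0b00111010) = 0b11100101.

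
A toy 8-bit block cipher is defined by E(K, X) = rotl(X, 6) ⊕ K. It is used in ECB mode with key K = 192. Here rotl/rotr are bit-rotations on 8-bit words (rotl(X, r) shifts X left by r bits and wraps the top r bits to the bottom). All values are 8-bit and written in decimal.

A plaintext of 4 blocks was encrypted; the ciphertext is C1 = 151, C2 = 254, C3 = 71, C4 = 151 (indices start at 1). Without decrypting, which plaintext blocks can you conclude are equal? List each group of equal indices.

P1 = P4

ECB encrypts each block independently with the same key, so equal ciphertext blocks imply equal plaintext blocks.
C1 = C4 = 151, so P1 = P4.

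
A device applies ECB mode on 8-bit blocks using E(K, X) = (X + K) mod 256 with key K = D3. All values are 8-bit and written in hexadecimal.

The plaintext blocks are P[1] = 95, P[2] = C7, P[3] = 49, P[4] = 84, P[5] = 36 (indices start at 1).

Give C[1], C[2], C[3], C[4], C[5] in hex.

ECB encryption: C_i = E(K, P_i).
C[1]: E(K, 95) = 68.
C[2]: E(K, C7) = 9A.
C[3]: E(K, 49) = 1C.
C[4]: E(K, 84) = 57.
C[5]: E(K, 36) = 09.

C[1] = 68, C[2] = 9A, C[3] = 1C, C[4] = 57, C[5] = 09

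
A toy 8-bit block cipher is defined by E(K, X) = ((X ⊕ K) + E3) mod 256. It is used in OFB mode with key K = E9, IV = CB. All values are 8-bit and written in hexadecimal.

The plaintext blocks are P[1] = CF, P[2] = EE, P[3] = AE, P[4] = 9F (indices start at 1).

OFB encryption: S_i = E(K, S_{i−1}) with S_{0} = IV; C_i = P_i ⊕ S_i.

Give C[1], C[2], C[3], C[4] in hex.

C[1] = CA, C[2] = 21, C[3] = A7, C[4] = 5C

C[1]: S = E(K, CB) = 05; CF ⊕ 05 = CA.
C[2]: S = E(K, 05) = CF; EE ⊕ CF = 21.
C[3]: S = E(K, CF) = 09; AE ⊕ 09 = A7.
C[4]: S = E(K, 09) = C3; 9F ⊕ C3 = 5C.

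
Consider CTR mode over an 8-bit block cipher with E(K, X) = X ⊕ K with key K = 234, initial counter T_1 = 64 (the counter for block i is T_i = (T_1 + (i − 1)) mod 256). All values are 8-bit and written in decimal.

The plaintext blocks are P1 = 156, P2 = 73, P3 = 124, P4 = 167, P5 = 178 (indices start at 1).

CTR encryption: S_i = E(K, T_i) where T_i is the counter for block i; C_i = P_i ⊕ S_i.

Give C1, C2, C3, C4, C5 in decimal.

C1: T = 64, S = E(K, T) = 170; 156 ⊕ 170 = 54.
C2: T = 65, S = E(K, T) = 171; 73 ⊕ 171 = 226.
C3: T = 66, S = E(K, T) = 168; 124 ⊕ 168 = 212.
C4: T = 67, S = E(K, T) = 169; 167 ⊕ 169 = 14.
C5: T = 68, S = E(K, T) = 174; 178 ⊕ 174 = 28.

C1 = 54, C2 = 226, C3 = 212, C4 = 14, C5 = 28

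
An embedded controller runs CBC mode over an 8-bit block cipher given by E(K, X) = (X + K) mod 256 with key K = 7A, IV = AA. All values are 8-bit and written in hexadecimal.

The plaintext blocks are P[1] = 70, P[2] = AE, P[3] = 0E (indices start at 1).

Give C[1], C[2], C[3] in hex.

C[1] = 54, C[2] = 74, C[3] = F4

CBC encryption: C_i = E(K, P_i ⊕ C_{i−1}), with C_{0} = IV.
C[1]: P[1] ⊕ AA = DA; E(K, DA) = 54.
C[2]: P[2] ⊕ 54 = FA; E(K, FA) = 74.
C[3]: P[3] ⊕ 74 = 7A; E(K, 7A) = F4.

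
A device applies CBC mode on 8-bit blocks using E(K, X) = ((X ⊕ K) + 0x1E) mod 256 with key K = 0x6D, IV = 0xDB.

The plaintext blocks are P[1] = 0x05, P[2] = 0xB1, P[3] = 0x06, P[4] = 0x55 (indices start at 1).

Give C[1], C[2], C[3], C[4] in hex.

C[1] = 0xD1, C[2] = 0x2B, C[3] = 0x5E, C[4] = 0x84

CBC encryption: C_i = E(K, P_i ⊕ C_{i−1}), with C_{0} = IV.
C[1]: P[1] ⊕ 0xDB = 0xDE; E(K, 0xDE) = 0xD1.
C[2]: P[2] ⊕ 0xD1 = 0x60; E(K, 0x60) = 0x2B.
C[3]: P[3] ⊕ 0x2B = 0x2D; E(K, 0x2D) = 0x5E.
C[4]: P[4] ⊕ 0x5E = 0x0B; E(K, 0x0B) = 0x84.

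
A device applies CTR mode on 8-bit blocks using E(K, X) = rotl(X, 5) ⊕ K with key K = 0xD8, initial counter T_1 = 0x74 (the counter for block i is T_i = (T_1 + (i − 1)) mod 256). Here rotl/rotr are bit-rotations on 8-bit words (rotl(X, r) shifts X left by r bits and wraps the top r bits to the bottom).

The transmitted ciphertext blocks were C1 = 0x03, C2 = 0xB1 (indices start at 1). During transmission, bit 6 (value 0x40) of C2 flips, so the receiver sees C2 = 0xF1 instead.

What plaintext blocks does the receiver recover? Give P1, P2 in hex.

P1 = 0x55, P2 = 0x87

CTR decryption: S_i = E(K, T_i) where T_i is the counter for block i; P_i = C_i ⊕ S_i.
Only C2 changed, to 0xF1. In CTR, a change in C_i flips the same bit in P_i only; the keystream is unaffected. Decrypting the received ciphertext:
P1: T = 0x74, S = E(K, T) = 0x56; 0x03 ⊕ 0x56 = 0x55.
P2: T = 0x75, S = E(K, T) = 0x76; 0xF1 ⊕ 0x76 = 0x87.
Blocks that differ from the original plaintext: P2.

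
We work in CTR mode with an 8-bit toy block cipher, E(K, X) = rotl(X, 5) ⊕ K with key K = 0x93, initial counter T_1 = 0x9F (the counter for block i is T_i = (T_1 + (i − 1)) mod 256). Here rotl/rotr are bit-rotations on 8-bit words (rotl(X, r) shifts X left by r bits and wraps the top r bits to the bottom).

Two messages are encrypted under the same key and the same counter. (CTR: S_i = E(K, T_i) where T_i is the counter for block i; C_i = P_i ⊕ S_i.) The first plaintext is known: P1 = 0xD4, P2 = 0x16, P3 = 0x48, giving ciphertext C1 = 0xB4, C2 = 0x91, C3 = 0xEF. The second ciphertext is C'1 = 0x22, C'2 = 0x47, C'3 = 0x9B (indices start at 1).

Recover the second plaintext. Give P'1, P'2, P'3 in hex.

P'1 = 0x42, P'2 = 0xC0, P'3 = 0x3C

In CTR with a reused counter, both messages share the same keystream S_i, so C_i ⊕ C'_i = P_i ⊕ P'_i and thus P'_i = P_i ⊕ C_i ⊕ C'_i.
P'1: 0xD4 ⊕ 0xB4 ⊕ 0x22 = 0x42.
P'2: 0x16 ⊕ 0x91 ⊕ 0x47 = 0xC0.
P'3: 0x48 ⊕ 0xEF ⊕ 0x9B = 0x3C.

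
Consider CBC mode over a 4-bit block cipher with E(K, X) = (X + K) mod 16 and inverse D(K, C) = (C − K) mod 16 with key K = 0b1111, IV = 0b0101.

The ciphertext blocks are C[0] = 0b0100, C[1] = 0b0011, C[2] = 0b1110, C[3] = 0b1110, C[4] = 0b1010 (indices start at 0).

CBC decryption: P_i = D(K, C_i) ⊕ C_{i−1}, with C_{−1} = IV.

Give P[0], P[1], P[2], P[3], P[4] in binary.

P[0] = 0b0000, P[1] = 0b0000, P[2] = 0b1100, P[3] = 0b0001, P[4] = 0b0101

P[0]: D(K, 0b0100) = 0b0101; 0b0101 ⊕ 0b0101 = 0b0000.
P[1]: D(K, 0b0011) = 0b0100; 0b0100 ⊕ 0b0100 = 0b0000.
P[2]: D(K, 0b1110) = 0b1111; 0b1111 ⊕ 0b0011 = 0b1100.
P[3]: D(K, 0b1110) = 0b1111; 0b1111 ⊕ 0b1110 = 0b0001.
P[4]: D(K, 0b1010) = 0b1011; 0b1011 ⊕ 0b1110 = 0b0101.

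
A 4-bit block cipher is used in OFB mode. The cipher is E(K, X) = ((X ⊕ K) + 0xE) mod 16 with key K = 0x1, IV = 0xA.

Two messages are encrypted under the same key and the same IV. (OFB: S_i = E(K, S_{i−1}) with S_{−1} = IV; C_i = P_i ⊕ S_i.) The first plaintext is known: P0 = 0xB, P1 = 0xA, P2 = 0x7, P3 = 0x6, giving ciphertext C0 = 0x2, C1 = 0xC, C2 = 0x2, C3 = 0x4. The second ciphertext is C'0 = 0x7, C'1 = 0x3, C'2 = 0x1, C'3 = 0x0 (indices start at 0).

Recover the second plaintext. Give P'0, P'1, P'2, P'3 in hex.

In OFB with a reused IV, both messages share the same keystream S_i, so C_i ⊕ C'_i = P_i ⊕ P'_i and thus P'_i = P_i ⊕ C_i ⊕ C'_i.
P'0: 0xB ⊕ 0x2 ⊕ 0x7 = 0xE.
P'1: 0xA ⊕ 0xC ⊕ 0x3 = 0x5.
P'2: 0x7 ⊕ 0x2 ⊕ 0x1 = 0x4.
P'3: 0x6 ⊕ 0x4 ⊕ 0x0 = 0x2.

P'0 = 0xE, P'1 = 0x5, P'2 = 0x4, P'3 = 0x2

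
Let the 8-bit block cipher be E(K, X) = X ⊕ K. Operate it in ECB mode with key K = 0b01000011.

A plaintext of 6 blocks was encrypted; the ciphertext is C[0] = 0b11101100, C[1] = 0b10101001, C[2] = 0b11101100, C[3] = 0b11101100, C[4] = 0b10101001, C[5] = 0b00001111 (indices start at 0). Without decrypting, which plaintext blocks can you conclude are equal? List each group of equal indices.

P[0] = P[2] = P[3]; P[1] = P[4]

ECB encrypts each block independently with the same key, so equal ciphertext blocks imply equal plaintext blocks.
C[0] = C[2] = C[3] = 0b11101100, so P[0] = P[2] = P[3].
C[1] = C[4] = 0b10101001, so P[1] = P[4].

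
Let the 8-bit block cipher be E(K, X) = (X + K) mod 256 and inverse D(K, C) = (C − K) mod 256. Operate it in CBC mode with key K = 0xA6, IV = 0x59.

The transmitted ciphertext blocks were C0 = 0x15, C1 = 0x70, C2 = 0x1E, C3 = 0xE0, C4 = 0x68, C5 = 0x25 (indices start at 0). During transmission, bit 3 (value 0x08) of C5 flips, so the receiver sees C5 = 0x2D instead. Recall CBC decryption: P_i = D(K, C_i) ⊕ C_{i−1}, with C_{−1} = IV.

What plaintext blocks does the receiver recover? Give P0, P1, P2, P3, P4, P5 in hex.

Only C5 changed, to 0x2D. In CBC, a change in C_i garbles P_i and flips the same bit in P_{i+1}. Decrypting the received ciphertext:
P0: D(K, 0x15) = 0x6F; 0x6F ⊕ 0x59 = 0x36.
P1: D(K, 0x70) = 0xCA; 0xCA ⊕ 0x15 = 0xDF.
P2: D(K, 0x1E) = 0x78; 0x78 ⊕ 0x70 = 0x08.
P3: D(K, 0xE0) = 0x3A; 0x3A ⊕ 0x1E = 0x24.
P4: D(K, 0x68) = 0xC2; 0xC2 ⊕ 0xE0 = 0x22.
P5: D(K, 0x2D) = 0x87; 0x87 ⊕ 0x68 = 0xEF.
Blocks that differ from the original plaintext: P5.

P0 = 0x36, P1 = 0xDF, P2 = 0x08, P3 = 0x24, P4 = 0x22, P5 = 0xEF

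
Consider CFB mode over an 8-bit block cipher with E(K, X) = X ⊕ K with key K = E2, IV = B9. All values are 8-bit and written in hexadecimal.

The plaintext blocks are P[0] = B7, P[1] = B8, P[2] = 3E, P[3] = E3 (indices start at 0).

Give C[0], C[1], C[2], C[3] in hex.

C[0] = EC, C[1] = B6, C[2] = 6A, C[3] = 6B

CFB encryption: C_i = P_i ⊕ E(K, C_{i−1}), with C_{−1} = IV.
C[0]: E(K, B9) = 5B; B7 ⊕ 5B = EC.
C[1]: E(K, EC) = 0E; B8 ⊕ 0E = B6.
C[2]: E(K, B6) = 54; 3E ⊕ 54 = 6A.
C[3]: E(K, 6A) = 88; E3 ⊕ 88 = 6B.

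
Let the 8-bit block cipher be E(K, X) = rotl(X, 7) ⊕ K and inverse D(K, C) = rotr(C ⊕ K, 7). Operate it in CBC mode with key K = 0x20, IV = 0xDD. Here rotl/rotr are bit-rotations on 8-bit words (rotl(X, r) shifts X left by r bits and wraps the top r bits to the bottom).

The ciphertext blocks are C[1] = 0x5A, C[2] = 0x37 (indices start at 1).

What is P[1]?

P[1] = 0x29

CBC decryption: P_i = D(K, C_i) ⊕ C_{i−1}, with C_{0} = IV.
P[1]: D(K, 0x5A) = 0xF4; 0xF4 ⊕ 0xDD = 0x29.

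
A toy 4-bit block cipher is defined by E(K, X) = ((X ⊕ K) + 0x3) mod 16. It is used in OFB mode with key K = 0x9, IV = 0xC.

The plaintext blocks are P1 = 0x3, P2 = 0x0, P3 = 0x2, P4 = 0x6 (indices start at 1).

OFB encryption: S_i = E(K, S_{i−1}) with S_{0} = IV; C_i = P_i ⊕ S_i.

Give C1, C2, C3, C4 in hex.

C1: S = E(K, 0xC) = 0x8; 0x3 ⊕ 0x8 = 0xB.
C2: S = E(K, 0x8) = 0x4; 0x0 ⊕ 0x4 = 0x4.
C3: S = E(K, 0x4) = 0x0; 0x2 ⊕ 0x0 = 0x2.
C4: S = E(K, 0x0) = 0xC; 0x6 ⊕ 0xC = 0xA.

C1 = 0xB, C2 = 0x4, C3 = 0x2, C4 = 0xA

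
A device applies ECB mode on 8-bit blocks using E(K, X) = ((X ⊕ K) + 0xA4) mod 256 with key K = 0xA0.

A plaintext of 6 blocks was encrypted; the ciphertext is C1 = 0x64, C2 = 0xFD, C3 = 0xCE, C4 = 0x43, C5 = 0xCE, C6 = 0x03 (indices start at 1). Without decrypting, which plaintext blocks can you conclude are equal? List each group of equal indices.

ECB encrypts each block independently with the same key, so equal ciphertext blocks imply equal plaintext blocks.
C3 = C5 = 0xCE, so P3 = P5.

P3 = P5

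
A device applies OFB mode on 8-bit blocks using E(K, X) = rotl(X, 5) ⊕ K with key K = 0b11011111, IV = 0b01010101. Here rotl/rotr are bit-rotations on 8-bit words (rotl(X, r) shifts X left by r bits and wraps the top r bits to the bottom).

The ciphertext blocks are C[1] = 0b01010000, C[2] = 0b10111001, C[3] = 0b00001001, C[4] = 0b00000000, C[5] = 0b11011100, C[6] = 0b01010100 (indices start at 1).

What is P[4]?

OFB decryption: S_i = E(K, S_{i−1}) with S_{0} = IV; P_i = C_i ⊕ S_i.
P[1]: S = E(K, 0b01010101) = 0b01110101; 0b01010000 ⊕ 0b01110101 = 0b00100101.
P[2]: S = E(K, 0b01110101) = 0b01110001; 0b10111001 ⊕ 0b01110001 = 0b11001000.
P[3]: S = E(K, 0b01110001) = 0b11110001; 0b00001001 ⊕ 0b11110001 = 0b11111000.
P[4]: S = E(K, 0b11110001) = 0b11100001; 0b00000000 ⊕ 0b11100001 = 0b11100001.

P[4] = 0b11100001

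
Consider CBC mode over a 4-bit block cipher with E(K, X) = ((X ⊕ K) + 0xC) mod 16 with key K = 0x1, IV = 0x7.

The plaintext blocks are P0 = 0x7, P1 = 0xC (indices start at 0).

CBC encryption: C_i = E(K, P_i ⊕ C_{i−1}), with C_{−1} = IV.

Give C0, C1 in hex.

C0: P0 ⊕ 0x7 = 0x0; E(K, 0x0) = 0xD.
C1: P1 ⊕ 0xD = 0x1; E(K, 0x1) = 0xC.

C0 = 0xD, C1 = 0xC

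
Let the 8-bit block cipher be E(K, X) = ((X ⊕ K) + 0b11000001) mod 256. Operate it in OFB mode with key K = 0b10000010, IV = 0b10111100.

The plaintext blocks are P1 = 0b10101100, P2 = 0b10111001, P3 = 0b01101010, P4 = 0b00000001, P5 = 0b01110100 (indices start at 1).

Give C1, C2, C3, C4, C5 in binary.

OFB encryption: S_i = E(K, S_{i−1}) with S_{0} = IV; C_i = P_i ⊕ S_i.
C1: S = E(K, 0b10111100) = 0b11111111; 0b10101100 ⊕ 0b11111111 = 0b01010011.
C2: S = E(K, 0b11111111) = 0b00111110; 0b10111001 ⊕ 0b00111110 = 0b10000111.
C3: S = E(K, 0b00111110) = 0b01111101; 0b01101010 ⊕ 0b01111101 = 0b00010111.
C4: S = E(K, 0b01111101) = 0b11000000; 0b00000001 ⊕ 0b11000000 = 0b11000001.
C5: S = E(K, 0b11000000) = 0b00000011; 0b01110100 ⊕ 0b00000011 = 0b01110111.

C1 = 0b01010011, C2 = 0b10000111, C3 = 0b00010111, C4 = 0b11000001, C5 = 0b01110111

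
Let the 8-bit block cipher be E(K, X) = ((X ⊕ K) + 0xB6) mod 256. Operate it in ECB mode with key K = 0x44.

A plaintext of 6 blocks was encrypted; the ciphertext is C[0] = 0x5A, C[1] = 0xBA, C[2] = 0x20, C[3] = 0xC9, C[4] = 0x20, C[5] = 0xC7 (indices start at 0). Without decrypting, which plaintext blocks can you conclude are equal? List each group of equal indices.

P[2] = P[4]

ECB encrypts each block independently with the same key, so equal ciphertext blocks imply equal plaintext blocks.
C[2] = C[4] = 0x20, so P[2] = P[4].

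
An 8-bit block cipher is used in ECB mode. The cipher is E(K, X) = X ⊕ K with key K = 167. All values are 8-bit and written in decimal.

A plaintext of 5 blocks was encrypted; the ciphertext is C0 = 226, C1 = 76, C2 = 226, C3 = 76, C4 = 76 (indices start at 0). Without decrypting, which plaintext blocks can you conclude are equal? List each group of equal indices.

ECB encrypts each block independently with the same key, so equal ciphertext blocks imply equal plaintext blocks.
C0 = C2 = 226, so P0 = P2.
C1 = C3 = C4 = 76, so P1 = P3 = P4.

P0 = P2; P1 = P3 = P4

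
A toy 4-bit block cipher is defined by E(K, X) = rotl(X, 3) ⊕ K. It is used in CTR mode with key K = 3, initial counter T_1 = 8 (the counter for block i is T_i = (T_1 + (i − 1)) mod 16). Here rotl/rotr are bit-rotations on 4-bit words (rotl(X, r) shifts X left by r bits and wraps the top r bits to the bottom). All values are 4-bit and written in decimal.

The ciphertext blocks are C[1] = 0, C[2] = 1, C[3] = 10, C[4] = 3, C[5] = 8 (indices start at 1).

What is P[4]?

CTR decryption: S_i = E(K, T_i) where T_i is the counter for block i; P_i = C_i ⊕ S_i.
P[4]: T = 11, S = E(K, T) = 14; 3 ⊕ 14 = 13.

P[4] = 13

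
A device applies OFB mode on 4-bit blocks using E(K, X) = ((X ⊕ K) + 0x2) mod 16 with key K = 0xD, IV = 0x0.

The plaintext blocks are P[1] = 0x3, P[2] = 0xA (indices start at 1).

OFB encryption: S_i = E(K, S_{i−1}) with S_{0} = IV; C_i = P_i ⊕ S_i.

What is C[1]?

C[1]: S = E(K, 0x0) = 0xF; 0x3 ⊕ 0xF = 0xC.

C[1] = 0xC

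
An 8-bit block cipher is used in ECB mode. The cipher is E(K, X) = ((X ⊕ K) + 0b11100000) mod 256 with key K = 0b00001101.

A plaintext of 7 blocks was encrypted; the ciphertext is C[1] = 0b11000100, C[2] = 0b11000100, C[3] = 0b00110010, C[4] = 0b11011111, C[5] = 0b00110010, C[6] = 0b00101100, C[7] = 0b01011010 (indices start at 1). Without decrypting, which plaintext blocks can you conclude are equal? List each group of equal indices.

P[1] = P[2]; P[3] = P[5]

ECB encrypts each block independently with the same key, so equal ciphertext blocks imply equal plaintext blocks.
C[1] = C[2] = 0b11000100, so P[1] = P[2].
C[3] = C[5] = 0b00110010, so P[3] = P[5].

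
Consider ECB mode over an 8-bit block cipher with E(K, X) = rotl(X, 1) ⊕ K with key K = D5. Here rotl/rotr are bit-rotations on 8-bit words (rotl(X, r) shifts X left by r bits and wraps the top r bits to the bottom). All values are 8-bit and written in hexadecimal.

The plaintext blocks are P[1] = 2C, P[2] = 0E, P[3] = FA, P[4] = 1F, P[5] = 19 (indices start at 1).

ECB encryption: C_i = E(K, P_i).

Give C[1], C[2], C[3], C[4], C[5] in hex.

C[1] = 8D, C[2] = C9, C[3] = 20, C[4] = EB, C[5] = E7

C[1]: E(K, 2C) = 8D.
C[2]: E(K, 0E) = C9.
C[3]: E(K, FA) = 20.
C[4]: E(K, 1F) = EB.
C[5]: E(K, 19) = E7.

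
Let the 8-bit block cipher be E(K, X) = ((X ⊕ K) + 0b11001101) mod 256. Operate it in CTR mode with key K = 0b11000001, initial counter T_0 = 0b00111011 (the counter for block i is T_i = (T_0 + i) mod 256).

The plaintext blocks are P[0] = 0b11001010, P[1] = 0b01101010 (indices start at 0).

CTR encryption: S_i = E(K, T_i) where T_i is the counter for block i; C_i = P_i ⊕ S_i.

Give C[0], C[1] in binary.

C[0] = 0b00001101, C[1] = 0b10100000

C[0]: T = 0b00111011, S = E(K, T) = 0b11000111; 0b11001010 ⊕ 0b11000111 = 0b00001101.
C[1]: T = 0b00111100, S = E(K, T) = 0b11001010; 0b01101010 ⊕ 0b11001010 = 0b10100000.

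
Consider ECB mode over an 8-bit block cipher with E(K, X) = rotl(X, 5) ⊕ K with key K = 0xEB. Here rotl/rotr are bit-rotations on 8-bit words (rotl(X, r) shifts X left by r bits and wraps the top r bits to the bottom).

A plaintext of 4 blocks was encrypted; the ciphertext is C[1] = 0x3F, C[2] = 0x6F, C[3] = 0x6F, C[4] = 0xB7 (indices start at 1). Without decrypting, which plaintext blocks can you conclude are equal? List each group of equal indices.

P[2] = P[3]

ECB encrypts each block independently with the same key, so equal ciphertext blocks imply equal plaintext blocks.
C[2] = C[3] = 0x6F, so P[2] = P[3].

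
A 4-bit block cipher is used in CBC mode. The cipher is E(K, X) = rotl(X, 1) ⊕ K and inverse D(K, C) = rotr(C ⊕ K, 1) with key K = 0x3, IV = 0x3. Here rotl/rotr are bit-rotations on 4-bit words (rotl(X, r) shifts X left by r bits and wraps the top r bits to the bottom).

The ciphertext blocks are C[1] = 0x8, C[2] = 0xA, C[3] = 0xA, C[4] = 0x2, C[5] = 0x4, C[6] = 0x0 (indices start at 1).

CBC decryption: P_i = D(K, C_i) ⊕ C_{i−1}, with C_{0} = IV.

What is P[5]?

P[5] = 0x9

P[5]: D(K, 0x4) = 0xB; 0xB ⊕ 0x2 = 0x9.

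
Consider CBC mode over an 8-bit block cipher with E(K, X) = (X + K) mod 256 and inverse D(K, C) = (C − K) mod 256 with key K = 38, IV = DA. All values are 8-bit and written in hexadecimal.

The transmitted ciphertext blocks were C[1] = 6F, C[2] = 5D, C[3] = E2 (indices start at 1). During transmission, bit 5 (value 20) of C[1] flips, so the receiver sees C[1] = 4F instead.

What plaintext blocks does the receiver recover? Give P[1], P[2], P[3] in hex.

CBC decryption: P_i = D(K, C_i) ⊕ C_{i−1}, with C_{0} = IV.
Only C[1] changed, to 4F. In CBC, a change in C_i garbles P_i and flips the same bit in P_{i+1}. Decrypting the received ciphertext:
P[1]: D(K, 4F) = 17; 17 ⊕ DA = CD.
P[2]: D(K, 5D) = 25; 25 ⊕ 4F = 6A.
P[3]: D(K, E2) = AA; AA ⊕ 5D = F7.
Blocks that differ from the original plaintext: P[1], P[2].

P[1] = CD, P[2] = 6A, P[3] = F7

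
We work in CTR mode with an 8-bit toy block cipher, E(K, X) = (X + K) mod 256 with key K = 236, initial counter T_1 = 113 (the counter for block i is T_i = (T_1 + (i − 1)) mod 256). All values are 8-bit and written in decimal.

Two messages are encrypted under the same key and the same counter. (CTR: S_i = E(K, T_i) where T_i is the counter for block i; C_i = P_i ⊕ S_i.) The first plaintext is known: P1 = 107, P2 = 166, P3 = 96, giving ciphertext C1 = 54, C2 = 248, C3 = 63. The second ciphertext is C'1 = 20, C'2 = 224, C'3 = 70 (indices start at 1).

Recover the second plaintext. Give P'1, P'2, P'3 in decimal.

In CTR with a reused counter, both messages share the same keystream S_i, so C_i ⊕ C'_i = P_i ⊕ P'_i and thus P'_i = P_i ⊕ C_i ⊕ C'_i.
P'1: 107 ⊕ 54 ⊕ 20 = 73.
P'2: 166 ⊕ 248 ⊕ 224 = 190.
P'3: 96 ⊕ 63 ⊕ 70 = 25.

P'1 = 73, P'2 = 190, P'3 = 25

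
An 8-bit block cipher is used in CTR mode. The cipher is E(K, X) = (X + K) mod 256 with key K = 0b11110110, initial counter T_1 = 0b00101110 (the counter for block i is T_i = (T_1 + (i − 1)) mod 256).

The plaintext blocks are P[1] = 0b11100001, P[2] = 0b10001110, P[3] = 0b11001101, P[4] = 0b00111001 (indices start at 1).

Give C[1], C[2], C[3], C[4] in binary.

CTR encryption: S_i = E(K, T_i) where T_i is the counter for block i; C_i = P_i ⊕ S_i.
C[1]: T = 0b00101110, S = E(K, T) = 0b00100100; 0b11100001 ⊕ 0b00100100 = 0b11000101.
C[2]: T = 0b00101111, S = E(K, T) = 0b00100101; 0b10001110 ⊕ 0b00100101 = 0b10101011.
C[3]: T = 0b00110000, S = E(K, T) = 0b00100110; 0b11001101 ⊕ 0b00100110 = 0b11101011.
C[4]: T = 0b00110001, S = E(K, T) = 0b00100111; 0b00111001 ⊕ 0b00100111 = 0b00011110.

C[1] = 0b11000101, C[2] = 0b10101011, C[3] = 0b11101011, C[4] = 0b00011110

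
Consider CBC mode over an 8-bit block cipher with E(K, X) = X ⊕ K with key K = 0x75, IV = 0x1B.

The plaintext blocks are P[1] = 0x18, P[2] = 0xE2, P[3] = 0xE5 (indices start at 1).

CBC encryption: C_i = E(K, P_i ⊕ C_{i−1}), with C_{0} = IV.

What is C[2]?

C[1]: P[1] ⊕ 0x1B = 0x03; E(K, 0x03) = 0x76.
C[2]: P[2] ⊕ 0x76 = 0x94; E(K, 0x94) = 0xE1.

C[2] = 0xE1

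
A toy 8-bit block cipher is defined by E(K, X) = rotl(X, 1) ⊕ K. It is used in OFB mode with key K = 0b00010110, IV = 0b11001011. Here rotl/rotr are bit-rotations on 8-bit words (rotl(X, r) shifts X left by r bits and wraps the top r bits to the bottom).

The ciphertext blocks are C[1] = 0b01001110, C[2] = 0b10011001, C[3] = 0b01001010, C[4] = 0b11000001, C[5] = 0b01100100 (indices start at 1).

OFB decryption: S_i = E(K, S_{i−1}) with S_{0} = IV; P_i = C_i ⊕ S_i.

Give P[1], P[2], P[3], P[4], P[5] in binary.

P[1]: S = E(K, 0b11001011) = 0b10000001; 0b01001110 ⊕ 0b10000001 = 0b11001111.
P[2]: S = E(K, 0b10000001) = 0b00010101; 0b10011001 ⊕ 0b00010101 = 0b10001100.
P[3]: S = E(K, 0b00010101) = 0b00111100; 0b01001010 ⊕ 0b00111100 = 0b01110110.
P[4]: S = E(K, 0b00111100) = 0b01101110; 0b11000001 ⊕ 0b01101110 = 0b10101111.
P[5]: S = E(K, 0b01101110) = 0b11001010; 0b01100100 ⊕ 0b11001010 = 0b10101110.

P[1] = 0b11001111, P[2] = 0b10001100, P[3] = 0b01110110, P[4] = 0b10101111, P[5] = 0b10101110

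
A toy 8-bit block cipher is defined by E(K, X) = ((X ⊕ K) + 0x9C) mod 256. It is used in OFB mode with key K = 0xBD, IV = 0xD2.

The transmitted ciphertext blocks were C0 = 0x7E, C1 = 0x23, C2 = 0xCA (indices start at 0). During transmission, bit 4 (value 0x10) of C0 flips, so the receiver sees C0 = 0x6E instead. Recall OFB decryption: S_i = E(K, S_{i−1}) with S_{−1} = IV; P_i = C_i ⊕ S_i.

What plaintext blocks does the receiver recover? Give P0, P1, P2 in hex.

Only C0 changed, to 0x6E. In OFB, a change in C_i flips the same bit in P_i only; the keystream is unaffected. Decrypting the received ciphertext:
P0: S = E(K, 0xD2) = 0x0B; 0x6E ⊕ 0x0B = 0x65.
P1: S = E(K, 0x0B) = 0x52; 0x23 ⊕ 0x52 = 0x71.
P2: S = E(K, 0x52) = 0x8B; 0xCA ⊕ 0x8B = 0x41.
Blocks that differ from the original plaintext: P0.

P0 = 0x65, P1 = 0x71, P2 = 0x41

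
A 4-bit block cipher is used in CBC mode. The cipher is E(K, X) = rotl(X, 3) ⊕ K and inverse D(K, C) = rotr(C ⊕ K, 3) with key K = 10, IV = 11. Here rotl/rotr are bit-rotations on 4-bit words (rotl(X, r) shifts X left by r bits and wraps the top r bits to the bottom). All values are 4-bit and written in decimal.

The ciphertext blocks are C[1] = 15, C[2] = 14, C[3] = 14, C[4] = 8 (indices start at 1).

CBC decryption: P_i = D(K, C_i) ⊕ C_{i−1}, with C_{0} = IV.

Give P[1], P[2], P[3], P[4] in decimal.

P[1] = 1, P[2] = 7, P[3] = 6, P[4] = 10

P[1]: D(K, 15) = 10; 10 ⊕ 11 = 1.
P[2]: D(K, 14) = 8; 8 ⊕ 15 = 7.
P[3]: D(K, 14) = 8; 8 ⊕ 14 = 6.
P[4]: D(K, 8) = 4; 4 ⊕ 14 = 10.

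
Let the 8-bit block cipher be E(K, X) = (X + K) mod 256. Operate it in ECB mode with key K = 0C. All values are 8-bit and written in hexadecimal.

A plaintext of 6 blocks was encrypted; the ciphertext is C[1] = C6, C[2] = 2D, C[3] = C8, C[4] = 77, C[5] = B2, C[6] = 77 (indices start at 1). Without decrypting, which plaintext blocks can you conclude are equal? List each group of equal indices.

P[4] = P[6]

ECB encrypts each block independently with the same key, so equal ciphertext blocks imply equal plaintext blocks.
C[4] = C[6] = 77, so P[4] = P[6].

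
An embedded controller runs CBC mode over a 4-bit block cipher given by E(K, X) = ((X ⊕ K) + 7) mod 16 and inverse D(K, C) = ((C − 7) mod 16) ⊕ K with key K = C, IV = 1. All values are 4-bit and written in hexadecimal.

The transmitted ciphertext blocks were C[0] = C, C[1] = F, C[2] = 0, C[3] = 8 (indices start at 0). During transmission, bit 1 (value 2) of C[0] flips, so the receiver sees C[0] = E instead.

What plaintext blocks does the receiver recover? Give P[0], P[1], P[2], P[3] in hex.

P[0] = A, P[1] = A, P[2] = A, P[3] = D

CBC decryption: P_i = D(K, C_i) ⊕ C_{i−1}, with C_{−1} = IV.
Only C[0] changed, to E. In CBC, a change in C_i garbles P_i and flips the same bit in P_{i+1}. Decrypting the received ciphertext:
P[0]: D(K, E) = B; B ⊕ 1 = A.
P[1]: D(K, F) = 4; 4 ⊕ E = A.
P[2]: D(K, 0) = 5; 5 ⊕ F = A.
P[3]: D(K, 8) = D; D ⊕ 0 = D.
Blocks that differ from the original plaintext: P[0], P[1].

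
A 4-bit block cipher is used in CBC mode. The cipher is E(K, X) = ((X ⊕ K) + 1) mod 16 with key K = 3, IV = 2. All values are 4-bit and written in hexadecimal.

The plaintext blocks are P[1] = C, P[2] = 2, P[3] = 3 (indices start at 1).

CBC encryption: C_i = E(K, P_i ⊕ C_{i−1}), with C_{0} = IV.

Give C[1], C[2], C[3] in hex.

C[1]: P[1] ⊕ 2 = E; E(K, E) = E.
C[2]: P[2] ⊕ E = C; E(K, C) = 0.
C[3]: P[3] ⊕ 0 = 3; E(K, 3) = 1.

C[1] = E, C[2] = 0, C[3] = 1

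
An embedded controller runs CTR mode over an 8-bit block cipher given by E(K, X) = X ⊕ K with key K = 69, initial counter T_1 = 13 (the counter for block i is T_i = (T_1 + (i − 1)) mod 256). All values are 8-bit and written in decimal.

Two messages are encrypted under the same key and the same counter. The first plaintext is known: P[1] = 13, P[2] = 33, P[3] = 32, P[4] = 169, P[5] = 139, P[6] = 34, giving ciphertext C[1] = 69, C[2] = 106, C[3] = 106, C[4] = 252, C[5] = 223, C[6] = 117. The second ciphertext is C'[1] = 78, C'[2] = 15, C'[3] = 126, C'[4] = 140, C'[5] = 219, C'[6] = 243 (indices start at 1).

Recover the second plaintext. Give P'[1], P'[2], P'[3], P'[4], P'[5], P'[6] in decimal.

P'[1] = 6, P'[2] = 68, P'[3] = 52, P'[4] = 217, P'[5] = 143, P'[6] = 164

In CTR with a reused counter, both messages share the same keystream S_i, so C_i ⊕ C'_i = P_i ⊕ P'_i and thus P'_i = P_i ⊕ C_i ⊕ C'_i.
P'[1]: 13 ⊕ 69 ⊕ 78 = 6.
P'[2]: 33 ⊕ 106 ⊕ 15 = 68.
P'[3]: 32 ⊕ 106 ⊕ 126 = 52.
P'[4]: 169 ⊕ 252 ⊕ 140 = 217.
P'[5]: 139 ⊕ 223 ⊕ 219 = 143.
P'[6]: 34 ⊕ 117 ⊕ 243 = 164.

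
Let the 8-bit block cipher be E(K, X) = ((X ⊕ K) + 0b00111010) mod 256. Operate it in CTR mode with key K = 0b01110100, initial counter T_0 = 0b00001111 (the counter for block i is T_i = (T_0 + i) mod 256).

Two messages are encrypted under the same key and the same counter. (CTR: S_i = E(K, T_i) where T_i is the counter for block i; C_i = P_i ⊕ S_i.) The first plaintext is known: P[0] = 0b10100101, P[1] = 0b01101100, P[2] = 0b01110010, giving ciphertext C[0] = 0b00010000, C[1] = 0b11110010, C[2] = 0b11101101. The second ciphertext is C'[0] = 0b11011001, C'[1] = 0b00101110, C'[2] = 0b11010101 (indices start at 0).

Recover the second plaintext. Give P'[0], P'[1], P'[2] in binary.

In CTR with a reused counter, both messages share the same keystream S_i, so C_i ⊕ C'_i = P_i ⊕ P'_i and thus P'_i = P_i ⊕ C_i ⊕ C'_i.
P'[0]: 0b10100101 ⊕ 0b00010000 ⊕ 0b11011001 = 0b01101100.
P'[1]: 0b01101100 ⊕ 0b11110010 ⊕ 0b00101110 = 0b10110000.
P'[2]: 0b01110010 ⊕ 0b11101101 ⊕ 0b11010101 = 0b01001010.

P'[0] = 0b01101100, P'[1] = 0b10110000, P'[2] = 0b01001010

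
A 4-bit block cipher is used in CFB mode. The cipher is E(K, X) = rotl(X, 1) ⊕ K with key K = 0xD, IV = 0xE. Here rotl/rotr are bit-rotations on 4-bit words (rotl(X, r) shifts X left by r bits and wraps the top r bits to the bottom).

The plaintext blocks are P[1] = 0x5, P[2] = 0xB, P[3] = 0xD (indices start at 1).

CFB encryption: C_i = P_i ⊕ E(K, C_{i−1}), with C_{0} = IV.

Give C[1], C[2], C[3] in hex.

C[1]: E(K, 0xE) = 0x0; 0x5 ⊕ 0x0 = 0x5.
C[2]: E(K, 0x5) = 0x7; 0xB ⊕ 0x7 = 0xC.
C[3]: E(K, 0xC) = 0x4; 0xD ⊕ 0x4 = 0x9.

C[1] = 0x5, C[2] = 0xC, C[3] = 0x9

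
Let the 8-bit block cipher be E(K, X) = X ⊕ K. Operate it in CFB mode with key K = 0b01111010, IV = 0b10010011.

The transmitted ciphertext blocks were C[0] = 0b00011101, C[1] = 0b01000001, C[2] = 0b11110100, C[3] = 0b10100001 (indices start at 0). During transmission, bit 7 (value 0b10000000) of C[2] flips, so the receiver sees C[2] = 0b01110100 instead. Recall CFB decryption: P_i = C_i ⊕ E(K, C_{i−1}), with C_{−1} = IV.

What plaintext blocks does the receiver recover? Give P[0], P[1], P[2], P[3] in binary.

P[0] = 0b11110100, P[1] = 0b00100110, P[2] = 0b01001111, P[3] = 0b10101111

Only C[2] changed, to 0b01110100. In CFB, a change in C_i flips the same bit in P_i and garbles P_{i+1}. Decrypting the received ciphertext:
P[0]: E(K, 0b10010011) = 0b11101001; 0b00011101 ⊕ 0b11101001 = 0b11110100.
P[1]: E(K, 0b00011101) = 0b01100111; 0b01000001 ⊕ 0b01100111 = 0b00100110.
P[2]: E(K, 0b01000001) = 0b00111011; 0b01110100 ⊕ 0b00111011 = 0b01001111.
P[3]: E(K, 0b01110100) = 0b00001110; 0b10100001 ⊕ 0b00001110 = 0b10101111.
Blocks that differ from the original plaintext: P[2], P[3].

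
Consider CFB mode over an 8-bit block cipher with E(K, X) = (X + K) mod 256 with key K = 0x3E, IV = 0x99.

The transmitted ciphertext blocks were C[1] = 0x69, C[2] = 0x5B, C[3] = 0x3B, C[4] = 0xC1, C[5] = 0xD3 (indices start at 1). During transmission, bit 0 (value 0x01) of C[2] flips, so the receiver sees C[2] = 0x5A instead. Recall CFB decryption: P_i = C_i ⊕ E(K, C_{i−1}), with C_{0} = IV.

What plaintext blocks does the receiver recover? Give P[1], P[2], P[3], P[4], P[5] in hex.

Only C[2] changed, to 0x5A. In CFB, a change in C_i flips the same bit in P_i and garbles P_{i+1}. Decrypting the received ciphertext:
P[1]: E(K, 0x99) = 0xD7; 0x69 ⊕ 0xD7 = 0xBE.
P[2]: E(K, 0x69) = 0xA7; 0x5A ⊕ 0xA7 = 0xFD.
P[3]: E(K, 0x5A) = 0x98; 0x3B ⊕ 0x98 = 0xA3.
P[4]: E(K, 0x3B) = 0x79; 0xC1 ⊕ 0x79 = 0xB8.
P[5]: E(K, 0xC1) = 0xFF; 0xD3 ⊕ 0xFF = 0x2C.
Blocks that differ from the original plaintext: P[2], P[3].

P[1] = 0xBE, P[2] = 0xFD, P[3] = 0xA3, P[4] = 0xB8, P[5] = 0x2C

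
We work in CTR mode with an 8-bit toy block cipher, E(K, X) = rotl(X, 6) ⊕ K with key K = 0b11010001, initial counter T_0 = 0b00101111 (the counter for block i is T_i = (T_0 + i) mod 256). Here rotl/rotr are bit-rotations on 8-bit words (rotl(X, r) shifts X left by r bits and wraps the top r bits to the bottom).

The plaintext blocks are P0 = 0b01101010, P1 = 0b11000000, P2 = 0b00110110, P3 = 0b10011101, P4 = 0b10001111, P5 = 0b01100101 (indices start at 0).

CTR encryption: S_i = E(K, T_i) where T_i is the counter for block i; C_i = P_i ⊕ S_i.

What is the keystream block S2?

0b10011101

C0: T = 0b00101111, S = E(K, T) = 0b00011010; 0b01101010 ⊕ 0b00011010 = 0b01110000.
C1: T = 0b00110000, S = E(K, T) = 0b11011101; 0b11000000 ⊕ 0b11011101 = 0b00011101.
C2: T = 0b00110001, S = E(K, T) = 0b10011101; 0b00110110 ⊕ 0b10011101 = 0b10101011.
So S2 = 0b10011101.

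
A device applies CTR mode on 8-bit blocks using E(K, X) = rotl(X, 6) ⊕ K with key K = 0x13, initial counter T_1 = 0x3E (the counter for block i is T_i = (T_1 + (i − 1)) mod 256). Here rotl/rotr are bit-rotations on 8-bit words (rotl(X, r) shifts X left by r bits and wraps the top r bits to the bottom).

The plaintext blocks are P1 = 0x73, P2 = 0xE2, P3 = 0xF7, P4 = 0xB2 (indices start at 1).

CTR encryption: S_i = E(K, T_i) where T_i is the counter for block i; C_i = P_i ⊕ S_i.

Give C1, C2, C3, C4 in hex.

C1: T = 0x3E, S = E(K, T) = 0x9C; 0x73 ⊕ 0x9C = 0xEF.
C2: T = 0x3F, S = E(K, T) = 0xDC; 0xE2 ⊕ 0xDC = 0x3E.
C3: T = 0x40, S = E(K, T) = 0x03; 0xF7 ⊕ 0x03 = 0xF4.
C4: T = 0x41, S = E(K, T) = 0x43; 0xB2 ⊕ 0x43 = 0xF1.

C1 = 0xEF, C2 = 0x3E, C3 = 0xF4, C4 = 0xF1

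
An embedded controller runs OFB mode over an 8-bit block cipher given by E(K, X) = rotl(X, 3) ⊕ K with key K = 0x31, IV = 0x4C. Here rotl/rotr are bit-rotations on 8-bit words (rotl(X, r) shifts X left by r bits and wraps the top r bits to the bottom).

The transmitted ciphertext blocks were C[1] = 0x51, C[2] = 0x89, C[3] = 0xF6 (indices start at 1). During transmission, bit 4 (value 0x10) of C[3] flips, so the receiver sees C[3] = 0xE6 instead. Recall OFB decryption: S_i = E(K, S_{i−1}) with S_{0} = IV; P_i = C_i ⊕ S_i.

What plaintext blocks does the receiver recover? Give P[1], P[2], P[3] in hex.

P[1] = 0x02, P[2] = 0x22, P[3] = 0x8A

Only C[3] changed, to 0xE6. In OFB, a change in C_i flips the same bit in P_i only; the keystream is unaffected. Decrypting the received ciphertext:
P[1]: S = E(K, 0x4C) = 0x53; 0x51 ⊕ 0x53 = 0x02.
P[2]: S = E(K, 0x53) = 0xAB; 0x89 ⊕ 0xAB = 0x22.
P[3]: S = E(K, 0xAB) = 0x6C; 0xE6 ⊕ 0x6C = 0x8A.
Blocks that differ from the original plaintext: P[3].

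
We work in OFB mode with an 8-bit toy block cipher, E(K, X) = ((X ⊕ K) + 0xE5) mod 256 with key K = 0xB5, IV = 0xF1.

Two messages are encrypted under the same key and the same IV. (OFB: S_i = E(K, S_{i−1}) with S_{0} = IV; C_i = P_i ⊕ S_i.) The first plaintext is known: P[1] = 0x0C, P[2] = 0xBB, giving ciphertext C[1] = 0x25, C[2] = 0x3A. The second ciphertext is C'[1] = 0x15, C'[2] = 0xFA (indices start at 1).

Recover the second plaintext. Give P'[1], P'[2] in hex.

P'[1] = 0x3C, P'[2] = 0x7B

In OFB with a reused IV, both messages share the same keystream S_i, so C_i ⊕ C'_i = P_i ⊕ P'_i and thus P'_i = P_i ⊕ C_i ⊕ C'_i.
P'[1]: 0x0C ⊕ 0x25 ⊕ 0x15 = 0x3C.
P'[2]: 0xBB ⊕ 0x3A ⊕ 0xFA = 0x7B.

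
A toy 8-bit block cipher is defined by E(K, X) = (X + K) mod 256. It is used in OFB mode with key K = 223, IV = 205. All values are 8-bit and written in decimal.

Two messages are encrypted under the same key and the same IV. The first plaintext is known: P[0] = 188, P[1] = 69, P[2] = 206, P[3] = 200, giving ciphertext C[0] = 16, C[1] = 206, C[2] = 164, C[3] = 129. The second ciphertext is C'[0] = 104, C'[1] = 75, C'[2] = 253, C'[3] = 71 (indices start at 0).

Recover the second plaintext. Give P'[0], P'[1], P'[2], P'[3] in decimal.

P'[0] = 196, P'[1] = 192, P'[2] = 151, P'[3] = 14

In OFB with a reused IV, both messages share the same keystream S_i, so C_i ⊕ C'_i = P_i ⊕ P'_i and thus P'_i = P_i ⊕ C_i ⊕ C'_i.
P'[0]: 188 ⊕ 16 ⊕ 104 = 196.
P'[1]: 69 ⊕ 206 ⊕ 75 = 192.
P'[2]: 206 ⊕ 164 ⊕ 253 = 151.
P'[3]: 200 ⊕ 129 ⊕ 71 = 14.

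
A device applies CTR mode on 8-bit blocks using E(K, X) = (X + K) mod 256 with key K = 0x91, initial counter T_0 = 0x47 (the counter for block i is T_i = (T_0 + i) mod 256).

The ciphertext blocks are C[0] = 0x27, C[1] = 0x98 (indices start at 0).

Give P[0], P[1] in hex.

CTR decryption: S_i = E(K, T_i) where T_i is the counter for block i; P_i = C_i ⊕ S_i.
P[0]: T = 0x47, S = E(K, T) = 0xD8; 0x27 ⊕ 0xD8 = 0xFF.
P[1]: T = 0x48, S = E(K, T) = 0xD9; 0x98 ⊕ 0xD9 = 0x41.

P[0] = 0xFF, P[1] = 0x41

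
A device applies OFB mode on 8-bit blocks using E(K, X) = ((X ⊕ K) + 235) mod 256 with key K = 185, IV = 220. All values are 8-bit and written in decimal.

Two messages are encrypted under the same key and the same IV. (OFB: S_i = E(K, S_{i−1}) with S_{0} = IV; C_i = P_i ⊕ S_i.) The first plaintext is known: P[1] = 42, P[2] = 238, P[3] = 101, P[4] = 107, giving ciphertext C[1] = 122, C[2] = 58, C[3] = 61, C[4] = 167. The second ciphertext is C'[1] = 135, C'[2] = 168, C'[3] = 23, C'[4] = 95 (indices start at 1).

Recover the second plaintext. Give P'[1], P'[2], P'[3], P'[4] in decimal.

In OFB with a reused IV, both messages share the same keystream S_i, so C_i ⊕ C'_i = P_i ⊕ P'_i and thus P'_i = P_i ⊕ C_i ⊕ C'_i.
P'[1]: 42 ⊕ 122 ⊕ 135 = 215.
P'[2]: 238 ⊕ 58 ⊕ 168 = 124.
P'[3]: 101 ⊕ 61 ⊕ 23 = 79.
P'[4]: 107 ⊕ 167 ⊕ 95 = 147.

P'[1] = 215, P'[2] = 124, P'[3] = 79, P'[4] = 147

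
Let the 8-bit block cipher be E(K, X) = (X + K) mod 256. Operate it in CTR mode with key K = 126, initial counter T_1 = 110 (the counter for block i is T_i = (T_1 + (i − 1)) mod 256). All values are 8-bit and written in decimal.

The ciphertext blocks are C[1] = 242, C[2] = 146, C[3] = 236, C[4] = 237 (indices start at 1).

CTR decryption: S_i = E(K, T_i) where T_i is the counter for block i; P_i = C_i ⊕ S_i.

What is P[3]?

P[3] = 2

P[3]: T = 112, S = E(K, T) = 238; 236 ⊕ 238 = 2.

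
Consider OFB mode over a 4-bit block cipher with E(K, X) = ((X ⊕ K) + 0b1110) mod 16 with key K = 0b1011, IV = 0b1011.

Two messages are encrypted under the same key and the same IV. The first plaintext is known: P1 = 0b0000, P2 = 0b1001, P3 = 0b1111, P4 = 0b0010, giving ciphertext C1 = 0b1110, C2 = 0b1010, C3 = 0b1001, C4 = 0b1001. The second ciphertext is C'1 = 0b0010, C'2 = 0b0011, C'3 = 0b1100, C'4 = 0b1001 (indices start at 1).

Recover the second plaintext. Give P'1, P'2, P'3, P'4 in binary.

P'1 = 0b1100, P'2 = 0b0000, P'3 = 0b1010, P'4 = 0b0010

In OFB with a reused IV, both messages share the same keystream S_i, so C_i ⊕ C'_i = P_i ⊕ P'_i and thus P'_i = P_i ⊕ C_i ⊕ C'_i.
P'1: 0b0000 ⊕ 0b1110 ⊕ 0b0010 = 0b1100.
P'2: 0b1001 ⊕ 0b1010 ⊕ 0b0011 = 0b0000.
P'3: 0b1111 ⊕ 0b1001 ⊕ 0b1100 = 0b1010.
P'4: 0b0010 ⊕ 0b1001 ⊕ 0b1001 = 0b0010.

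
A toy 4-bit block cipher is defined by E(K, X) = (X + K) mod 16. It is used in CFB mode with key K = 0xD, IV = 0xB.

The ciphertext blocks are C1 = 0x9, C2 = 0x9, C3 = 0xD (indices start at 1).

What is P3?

CFB decryption: P_i = C_i ⊕ E(K, C_{i−1}), with C_{0} = IV.
P3: E(K, 0x9) = 0x6; 0xD ⊕ 0x6 = 0xB.

P3 = 0xB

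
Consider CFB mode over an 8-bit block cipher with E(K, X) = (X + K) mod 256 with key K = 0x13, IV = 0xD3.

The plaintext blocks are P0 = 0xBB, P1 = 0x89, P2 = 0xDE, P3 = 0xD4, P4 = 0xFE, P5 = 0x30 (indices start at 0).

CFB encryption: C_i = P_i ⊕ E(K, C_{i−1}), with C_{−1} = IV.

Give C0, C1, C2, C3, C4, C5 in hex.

C0: E(K, 0xD3) = 0xE6; 0xBB ⊕ 0xE6 = 0x5D.
C1: E(K, 0x5D) = 0x70; 0x89 ⊕ 0x70 = 0xF9.
C2: E(K, 0xF9) = 0x0C; 0xDE ⊕ 0x0C = 0xD2.
C3: E(K, 0xD2) = 0xE5; 0xD4 ⊕ 0xE5 = 0x31.
C4: E(K, 0x31) = 0x44; 0xFE ⊕ 0x44 = 0xBA.
C5: E(K, 0xBA) = 0xCD; 0x30 ⊕ 0xCD = 0xFD.

C0 = 0x5D, C1 = 0xF9, C2 = 0xD2, C3 = 0x31, C4 = 0xBA, C5 = 0xFD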